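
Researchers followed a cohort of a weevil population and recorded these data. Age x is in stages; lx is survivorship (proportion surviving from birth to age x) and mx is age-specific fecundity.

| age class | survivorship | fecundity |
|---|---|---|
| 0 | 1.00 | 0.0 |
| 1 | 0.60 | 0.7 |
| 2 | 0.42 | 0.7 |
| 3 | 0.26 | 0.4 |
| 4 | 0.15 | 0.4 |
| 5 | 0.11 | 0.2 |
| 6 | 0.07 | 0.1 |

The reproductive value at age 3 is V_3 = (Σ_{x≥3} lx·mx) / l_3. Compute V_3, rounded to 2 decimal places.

lx·mx for x ≥ 3: 0.104, 0.06, 0.022, 0.007 → sum = 0.193
V_3 = 0.193 / l_3 = 0.193 / 0.26 = 0.742308… → 0.74

0.74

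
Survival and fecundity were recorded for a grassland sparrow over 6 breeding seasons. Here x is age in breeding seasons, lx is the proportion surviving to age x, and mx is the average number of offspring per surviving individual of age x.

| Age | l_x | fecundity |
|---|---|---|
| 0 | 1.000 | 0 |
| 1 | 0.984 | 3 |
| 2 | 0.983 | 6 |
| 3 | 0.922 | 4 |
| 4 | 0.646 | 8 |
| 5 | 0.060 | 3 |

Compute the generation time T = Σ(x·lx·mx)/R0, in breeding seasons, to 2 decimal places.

2.65

lx·mx: 0, 2.952, 5.898, 3.688, 5.168, 0.18 → R0 = 17.886
x·lx·mx: 0, 2.952, 11.796, 11.064, 20.672, 0.9 → Σ = 47.384
T = 47.384 / 17.886 = 2.649223… → 2.65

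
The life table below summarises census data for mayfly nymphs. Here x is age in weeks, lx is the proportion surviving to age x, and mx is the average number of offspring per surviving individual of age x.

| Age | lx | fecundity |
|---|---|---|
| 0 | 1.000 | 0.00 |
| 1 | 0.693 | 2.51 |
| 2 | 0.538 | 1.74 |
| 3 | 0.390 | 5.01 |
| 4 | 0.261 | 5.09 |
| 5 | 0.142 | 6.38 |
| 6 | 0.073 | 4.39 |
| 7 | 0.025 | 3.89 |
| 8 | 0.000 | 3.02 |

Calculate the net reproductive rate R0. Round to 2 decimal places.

7.28

lx·mx by age: 0, 1.73943, 0.93612, 1.9539, 1.32849, 0.90596, 0.32047, 0.09725, 0
R0 = Σ lx·mx = 7.28162 → 7.28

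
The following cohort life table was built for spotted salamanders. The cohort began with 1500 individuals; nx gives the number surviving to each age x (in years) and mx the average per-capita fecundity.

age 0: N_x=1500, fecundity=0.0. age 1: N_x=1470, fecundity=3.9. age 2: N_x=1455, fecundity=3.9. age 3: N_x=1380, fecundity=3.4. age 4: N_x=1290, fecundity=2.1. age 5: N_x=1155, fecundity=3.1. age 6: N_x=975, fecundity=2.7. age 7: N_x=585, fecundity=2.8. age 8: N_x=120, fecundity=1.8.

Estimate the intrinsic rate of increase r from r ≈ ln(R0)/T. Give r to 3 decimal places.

0.873

lx = nx/n0 = nx/1500: 1, 0.98, 0.97, 0.92, 0.86, 0.77, 0.65, 0.39, 0.08
R0 = Σ lx·mx = 0 + 3.822 + 3.783 + 3.128 + 1.806 + 2.387 + 1.755 + 1.092 + 0.144 = 17.917
Σ x·lx·mx = 59.257; T = 59.257/17.917 = 3.30731…
r ≈ ln(R0)/T = ln(17.917)/3.30731… = 0.87254… → 0.873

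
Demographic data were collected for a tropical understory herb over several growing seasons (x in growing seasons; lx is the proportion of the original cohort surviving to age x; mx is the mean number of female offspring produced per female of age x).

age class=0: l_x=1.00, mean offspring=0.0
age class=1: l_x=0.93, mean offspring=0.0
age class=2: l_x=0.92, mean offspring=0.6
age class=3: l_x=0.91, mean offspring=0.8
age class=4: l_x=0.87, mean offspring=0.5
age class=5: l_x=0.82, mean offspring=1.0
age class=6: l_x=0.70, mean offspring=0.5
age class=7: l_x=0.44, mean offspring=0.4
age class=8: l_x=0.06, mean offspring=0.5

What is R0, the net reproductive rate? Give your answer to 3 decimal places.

lx·mx by age: 0, 0, 0.552, 0.728, 0.435, 0.82, 0.35, 0.176, 0.03
R0 = Σ lx·mx = 3.091 → 3.091

3.091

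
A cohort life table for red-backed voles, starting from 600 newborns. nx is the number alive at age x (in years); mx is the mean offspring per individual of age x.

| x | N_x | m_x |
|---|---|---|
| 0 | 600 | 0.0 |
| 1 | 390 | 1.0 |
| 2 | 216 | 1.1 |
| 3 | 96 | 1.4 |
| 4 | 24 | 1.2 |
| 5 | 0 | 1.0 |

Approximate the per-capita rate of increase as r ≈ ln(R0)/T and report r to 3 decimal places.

0.158

lx = nx/n0 = nx/600: 1, 0.65, 0.36, 0.16, 0.04, 0
R0 = Σ lx·mx = 0 + 0.65 + 0.396 + 0.224 + 0.048 + 0 = 1.318
Σ x·lx·mx = 2.306; T = 2.306/1.318 = 1.74962…
r ≈ ln(R0)/T = ln(1.318)/1.74962… = 0.15781… → 0.158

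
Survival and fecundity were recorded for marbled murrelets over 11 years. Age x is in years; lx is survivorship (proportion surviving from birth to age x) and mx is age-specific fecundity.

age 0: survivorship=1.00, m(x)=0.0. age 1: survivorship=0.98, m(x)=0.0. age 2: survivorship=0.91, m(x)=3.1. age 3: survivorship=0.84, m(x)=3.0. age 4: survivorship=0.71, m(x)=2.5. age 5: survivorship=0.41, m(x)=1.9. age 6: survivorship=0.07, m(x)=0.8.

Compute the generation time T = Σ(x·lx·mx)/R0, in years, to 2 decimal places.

3.09

lx·mx: 0, 0, 2.821, 2.52, 1.775, 0.779, 0.056 → R0 = 7.951
x·lx·mx: 0, 0, 5.642, 7.56, 7.1, 3.895, 0.336 → Σ = 24.533
T = 24.533 / 7.951 = 3.085524… → 3.09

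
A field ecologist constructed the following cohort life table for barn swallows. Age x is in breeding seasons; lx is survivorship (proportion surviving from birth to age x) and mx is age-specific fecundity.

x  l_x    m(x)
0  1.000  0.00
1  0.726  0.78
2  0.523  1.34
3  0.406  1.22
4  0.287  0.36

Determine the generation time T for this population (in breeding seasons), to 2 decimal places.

2.07

lx·mx: 0, 0.56628, 0.70082, 0.49532, 0.10332 → R0 = 1.86574
x·lx·mx: 0, 0.56628, 1.40164, 1.48596, 0.41328 → Σ = 3.86716
T = 3.86716 / 1.86574 = 2.072722… → 2.07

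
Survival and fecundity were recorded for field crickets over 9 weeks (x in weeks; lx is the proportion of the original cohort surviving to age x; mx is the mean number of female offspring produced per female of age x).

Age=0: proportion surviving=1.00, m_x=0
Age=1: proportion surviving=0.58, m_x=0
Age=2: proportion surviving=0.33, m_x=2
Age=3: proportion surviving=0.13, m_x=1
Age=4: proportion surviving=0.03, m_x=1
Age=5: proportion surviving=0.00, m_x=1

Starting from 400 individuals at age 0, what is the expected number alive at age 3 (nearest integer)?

52

Expected survivors = N0 · l_3 = 400 × 0.13 = 52 → 52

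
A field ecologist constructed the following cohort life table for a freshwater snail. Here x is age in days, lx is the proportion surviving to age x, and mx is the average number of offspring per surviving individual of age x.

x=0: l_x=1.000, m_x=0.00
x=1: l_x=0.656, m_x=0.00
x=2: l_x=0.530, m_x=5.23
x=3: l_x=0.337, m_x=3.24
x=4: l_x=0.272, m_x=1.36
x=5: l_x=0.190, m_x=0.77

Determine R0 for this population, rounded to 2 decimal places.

4.38

lx·mx by age: 0, 0, 2.7719, 1.09188, 0.36992, 0.1463
R0 = Σ lx·mx = 4.38 → 4.38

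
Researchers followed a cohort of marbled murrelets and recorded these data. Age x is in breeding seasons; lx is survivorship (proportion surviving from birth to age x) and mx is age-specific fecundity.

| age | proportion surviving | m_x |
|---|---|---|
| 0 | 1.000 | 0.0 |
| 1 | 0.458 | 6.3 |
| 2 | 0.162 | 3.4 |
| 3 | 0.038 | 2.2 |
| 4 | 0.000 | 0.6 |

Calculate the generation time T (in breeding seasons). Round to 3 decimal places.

1.204

lx·mx: 0, 2.8854, 0.5508, 0.0836, 0 → R0 = 3.5198
x·lx·mx: 0, 2.8854, 1.1016, 0.2508, 0 → Σ = 4.2378
T = 4.2378 / 3.5198 = 1.203989… → 1.204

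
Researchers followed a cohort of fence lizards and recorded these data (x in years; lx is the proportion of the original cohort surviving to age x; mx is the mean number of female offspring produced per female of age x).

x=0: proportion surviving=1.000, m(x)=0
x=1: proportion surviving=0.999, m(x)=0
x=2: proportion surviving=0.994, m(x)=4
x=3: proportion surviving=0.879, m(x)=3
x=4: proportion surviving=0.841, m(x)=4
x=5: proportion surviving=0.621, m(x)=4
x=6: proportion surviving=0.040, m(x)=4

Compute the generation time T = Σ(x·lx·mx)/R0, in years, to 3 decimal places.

3.383

lx·mx: 0, 0, 3.976, 2.637, 3.364, 2.484, 0.16 → R0 = 12.621
x·lx·mx: 0, 0, 7.952, 7.911, 13.456, 12.42, 0.96 → Σ = 42.699
T = 42.699 / 12.621 = 3.383171… → 3.383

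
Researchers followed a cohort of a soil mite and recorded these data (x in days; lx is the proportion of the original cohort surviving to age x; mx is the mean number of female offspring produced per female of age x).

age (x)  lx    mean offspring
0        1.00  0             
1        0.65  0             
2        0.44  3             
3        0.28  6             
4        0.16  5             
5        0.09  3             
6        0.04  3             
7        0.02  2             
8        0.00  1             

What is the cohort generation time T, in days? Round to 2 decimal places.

3.13

lx·mx: 0, 0, 1.32, 1.68, 0.8, 0.27, 0.12, 0.04, 0 → R0 = 4.23
x·lx·mx: 0, 0, 2.64, 5.04, 3.2, 1.35, 0.72, 0.28, 0 → Σ = 13.23
T = 13.23 / 4.23 = 3.12766… → 3.13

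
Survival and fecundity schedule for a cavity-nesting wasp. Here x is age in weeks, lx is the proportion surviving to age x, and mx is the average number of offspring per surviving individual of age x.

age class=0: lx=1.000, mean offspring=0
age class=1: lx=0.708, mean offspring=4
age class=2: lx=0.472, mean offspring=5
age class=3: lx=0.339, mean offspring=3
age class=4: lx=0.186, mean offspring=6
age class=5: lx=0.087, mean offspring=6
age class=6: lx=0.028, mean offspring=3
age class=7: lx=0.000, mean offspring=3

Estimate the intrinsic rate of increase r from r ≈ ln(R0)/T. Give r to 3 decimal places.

R0 = Σ lx·mx = 0 + 2.832 + 2.36 + 1.017 + 1.116 + 0.522 + 0.084 + 0 = 7.931
Σ x·lx·mx = 18.181; T = 18.181/7.931 = 2.2924…
r ≈ ln(R0)/T = ln(7.931)/2.2924… = 0.90332… → 0.903

0.903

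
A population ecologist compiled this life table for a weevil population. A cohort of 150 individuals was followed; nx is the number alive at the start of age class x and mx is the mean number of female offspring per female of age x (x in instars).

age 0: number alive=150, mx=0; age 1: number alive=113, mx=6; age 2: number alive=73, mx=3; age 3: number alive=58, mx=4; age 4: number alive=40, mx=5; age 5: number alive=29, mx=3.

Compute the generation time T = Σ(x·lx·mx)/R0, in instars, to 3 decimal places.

2.152

lx = nx/n0 = nx/150: 1, 0.75333…, 0.48667…, 0.38667…, 0.26667…, 0.19333…
lx·mx: 0, 4.52…, 1.46…, 1.546667…, 1.333333…, 0.58… → R0 = 9.44…
x·lx·mx: 0, 4.52…, 2.92…, 4.64…, 5.333333…, 2.9… → Σ = 20.313333…
T = 20.313333… / 9.44… = 2.151836… → 2.152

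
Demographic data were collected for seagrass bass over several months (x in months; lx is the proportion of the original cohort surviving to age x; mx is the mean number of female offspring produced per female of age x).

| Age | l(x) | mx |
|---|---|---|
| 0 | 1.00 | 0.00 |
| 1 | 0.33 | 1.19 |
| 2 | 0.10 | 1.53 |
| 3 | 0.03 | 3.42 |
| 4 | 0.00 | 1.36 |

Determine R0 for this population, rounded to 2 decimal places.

0.65

lx·mx by age: 0, 0.3927, 0.153, 0.1026, 0
R0 = Σ lx·mx = 0.6483 → 0.65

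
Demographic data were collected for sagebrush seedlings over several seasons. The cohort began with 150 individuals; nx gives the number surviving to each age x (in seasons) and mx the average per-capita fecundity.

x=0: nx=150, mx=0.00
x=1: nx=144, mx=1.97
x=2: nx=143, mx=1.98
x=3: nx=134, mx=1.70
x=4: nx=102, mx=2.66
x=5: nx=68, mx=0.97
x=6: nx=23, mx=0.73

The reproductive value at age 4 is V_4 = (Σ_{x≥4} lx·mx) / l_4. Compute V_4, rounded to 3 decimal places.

lx = nx/n0 = nx/150: 1, 0.96, 0.95333…, 0.89333…, 0.68, 0.45333…, 0.15333…
lx·mx for x ≥ 4: 1.8088, 0.439733…, 0.111933… → sum = 2.360467…
V_4 = 2.360467… / l_4 = 2.360467… / 0.68 = 3.471275… → 3.471

3.471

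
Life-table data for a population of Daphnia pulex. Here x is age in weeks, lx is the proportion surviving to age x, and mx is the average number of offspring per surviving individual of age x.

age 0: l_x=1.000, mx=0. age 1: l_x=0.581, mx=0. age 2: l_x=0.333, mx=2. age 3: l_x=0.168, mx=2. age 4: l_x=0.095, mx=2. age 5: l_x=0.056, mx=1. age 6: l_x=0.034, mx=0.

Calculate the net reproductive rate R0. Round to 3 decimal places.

lx·mx by age: 0, 0, 0.666, 0.336, 0.19, 0.056, 0
R0 = Σ lx·mx = 1.248 → 1.248

1.248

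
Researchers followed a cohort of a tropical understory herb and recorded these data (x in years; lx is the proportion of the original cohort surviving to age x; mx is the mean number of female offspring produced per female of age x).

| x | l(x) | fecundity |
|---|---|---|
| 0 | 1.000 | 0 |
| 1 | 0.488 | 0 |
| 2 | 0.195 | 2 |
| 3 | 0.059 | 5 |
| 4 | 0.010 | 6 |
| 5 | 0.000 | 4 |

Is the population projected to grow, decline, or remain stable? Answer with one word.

declining

R0 = Σ lx·mx = 0 + 0 + 0.39 + 0.295 + 0.06 + 0 = 0.745
R0 < 1, so the population is declining.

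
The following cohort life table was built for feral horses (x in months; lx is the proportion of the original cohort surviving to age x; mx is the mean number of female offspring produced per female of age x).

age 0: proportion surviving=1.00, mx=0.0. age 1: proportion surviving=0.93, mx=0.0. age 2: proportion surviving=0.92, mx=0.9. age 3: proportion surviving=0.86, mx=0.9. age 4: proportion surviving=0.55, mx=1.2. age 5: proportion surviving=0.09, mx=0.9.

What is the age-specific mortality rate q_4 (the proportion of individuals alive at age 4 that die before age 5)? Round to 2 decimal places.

0.84

q_4 = (l_4 − l_5) / l_4 = (0.55 − 0.09) / 0.55
     = 0.46 / 0.55 = 0.836364… → 0.84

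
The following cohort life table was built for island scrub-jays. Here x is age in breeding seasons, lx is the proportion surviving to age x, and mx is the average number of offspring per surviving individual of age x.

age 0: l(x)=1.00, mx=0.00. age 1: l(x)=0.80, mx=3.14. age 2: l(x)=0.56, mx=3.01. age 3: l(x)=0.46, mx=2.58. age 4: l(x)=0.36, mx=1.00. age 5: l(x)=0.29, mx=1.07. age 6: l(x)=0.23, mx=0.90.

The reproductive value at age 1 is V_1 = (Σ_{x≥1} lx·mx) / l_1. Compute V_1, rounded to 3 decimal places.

lx·mx for x ≥ 1: 2.512, 1.6856, 1.1868, 0.36, 0.3103, 0.207 → sum = 6.2617
V_1 = 6.2617 / l_1 = 6.2617 / 0.8 = 7.827125 → 7.827

7.827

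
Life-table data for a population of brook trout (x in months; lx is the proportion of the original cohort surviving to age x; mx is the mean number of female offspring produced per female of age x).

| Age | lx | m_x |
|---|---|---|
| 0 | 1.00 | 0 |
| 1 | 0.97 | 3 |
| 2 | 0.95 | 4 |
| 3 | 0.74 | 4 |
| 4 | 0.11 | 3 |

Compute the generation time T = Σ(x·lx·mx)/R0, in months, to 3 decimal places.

lx·mx: 0, 2.91, 3.8, 2.96, 0.33 → R0 = 10
x·lx·mx: 0, 2.91, 7.6, 8.88, 1.32 → Σ = 20.71
T = 20.71 / 10 = 2.071 → 2.071

2.071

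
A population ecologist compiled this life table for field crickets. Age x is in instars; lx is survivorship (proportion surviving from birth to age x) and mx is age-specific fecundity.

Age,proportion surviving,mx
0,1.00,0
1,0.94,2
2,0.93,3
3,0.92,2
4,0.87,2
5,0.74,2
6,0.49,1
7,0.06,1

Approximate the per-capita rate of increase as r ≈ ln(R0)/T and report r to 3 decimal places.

0.780

R0 = Σ lx·mx = 0 + 1.88 + 2.79 + 1.84 + 1.74 + 1.48 + 0.49 + 0.06 = 10.28
Σ x·lx·mx = 30.7; T = 30.7/10.28 = 2.98638…
r ≈ ln(R0)/T = ln(10.28)/2.98638… = 0.78028… → 0.780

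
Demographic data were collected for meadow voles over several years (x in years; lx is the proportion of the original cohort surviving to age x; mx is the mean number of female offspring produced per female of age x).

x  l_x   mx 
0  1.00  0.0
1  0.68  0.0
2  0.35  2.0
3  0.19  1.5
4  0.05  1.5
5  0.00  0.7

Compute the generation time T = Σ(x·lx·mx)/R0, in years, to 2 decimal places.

2.41

lx·mx: 0, 0, 0.7, 0.285, 0.075, 0 → R0 = 1.06
x·lx·mx: 0, 0, 1.4, 0.855, 0.3, 0 → Σ = 2.555
T = 2.555 / 1.06 = 2.410377… → 2.41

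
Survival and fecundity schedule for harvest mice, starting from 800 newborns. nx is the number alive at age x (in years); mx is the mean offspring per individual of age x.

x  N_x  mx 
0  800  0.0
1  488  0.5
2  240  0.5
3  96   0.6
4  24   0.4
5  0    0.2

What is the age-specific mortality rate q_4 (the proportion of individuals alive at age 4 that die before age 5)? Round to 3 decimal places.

1.000

lx = nx/n0 = nx/800: 1, 0.61, 0.3, 0.12, 0.03, 0
q_4 = (l_4 − l_5) / l_4 = (0.03 − 0) / 0.03
     = 0.03 / 0.03 = 1 → 1.000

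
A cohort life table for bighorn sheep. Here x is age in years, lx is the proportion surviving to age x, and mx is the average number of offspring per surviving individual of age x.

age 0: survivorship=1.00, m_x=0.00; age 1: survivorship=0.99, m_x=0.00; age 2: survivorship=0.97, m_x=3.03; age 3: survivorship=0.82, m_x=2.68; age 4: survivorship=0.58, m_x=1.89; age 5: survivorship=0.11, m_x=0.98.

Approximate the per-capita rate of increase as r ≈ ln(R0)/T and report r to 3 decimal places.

R0 = Σ lx·mx = 0 + 0 + 2.9391 + 2.1976 + 1.0962 + 0.1078 = 6.3407
Σ x·lx·mx = 17.3948; T = 17.3948/6.3407 = 2.74336…
r ≈ ln(R0)/T = ln(6.3407)/2.74336… = 0.67326… → 0.673

0.673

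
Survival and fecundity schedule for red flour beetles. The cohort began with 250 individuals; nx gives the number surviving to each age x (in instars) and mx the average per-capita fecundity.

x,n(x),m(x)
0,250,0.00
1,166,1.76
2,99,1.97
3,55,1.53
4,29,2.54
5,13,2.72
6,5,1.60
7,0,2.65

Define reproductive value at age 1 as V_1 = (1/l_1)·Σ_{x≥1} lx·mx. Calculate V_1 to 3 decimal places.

4.147

lx = nx/n0 = nx/250: 1, 0.664, 0.396, 0.22, 0.116, 0.052, 0.02, 0
lx·mx for x ≥ 1: 1.16864, 0.78012, 0.3366, 0.29464, 0.14144, 0.032, 0 → sum = 2.75344
V_1 = 2.75344 / l_1 = 2.75344 / 0.664 = 4.146747… → 4.147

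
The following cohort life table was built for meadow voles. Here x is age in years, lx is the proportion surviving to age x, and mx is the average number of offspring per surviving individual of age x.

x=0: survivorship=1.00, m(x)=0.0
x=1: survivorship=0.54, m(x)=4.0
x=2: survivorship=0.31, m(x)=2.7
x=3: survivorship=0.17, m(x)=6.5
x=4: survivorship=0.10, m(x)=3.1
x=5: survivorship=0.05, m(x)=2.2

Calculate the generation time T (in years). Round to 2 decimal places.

lx·mx: 0, 2.16, 0.837, 1.105, 0.31, 0.11 → R0 = 4.522
x·lx·mx: 0, 2.16, 1.674, 3.315, 1.24, 0.55 → Σ = 8.939
T = 8.939 / 4.522 = 1.97678… → 1.98

1.98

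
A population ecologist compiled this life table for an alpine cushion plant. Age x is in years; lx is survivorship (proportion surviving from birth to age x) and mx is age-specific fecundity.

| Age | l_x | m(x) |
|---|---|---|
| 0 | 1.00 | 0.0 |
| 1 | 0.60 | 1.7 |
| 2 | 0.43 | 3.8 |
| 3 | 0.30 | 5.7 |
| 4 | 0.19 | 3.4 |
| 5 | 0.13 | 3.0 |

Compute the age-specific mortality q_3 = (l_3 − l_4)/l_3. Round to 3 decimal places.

0.367

q_3 = (l_3 − l_4) / l_3 = (0.3 − 0.19) / 0.3
     = 0.11 / 0.3 = 0.366667… → 0.367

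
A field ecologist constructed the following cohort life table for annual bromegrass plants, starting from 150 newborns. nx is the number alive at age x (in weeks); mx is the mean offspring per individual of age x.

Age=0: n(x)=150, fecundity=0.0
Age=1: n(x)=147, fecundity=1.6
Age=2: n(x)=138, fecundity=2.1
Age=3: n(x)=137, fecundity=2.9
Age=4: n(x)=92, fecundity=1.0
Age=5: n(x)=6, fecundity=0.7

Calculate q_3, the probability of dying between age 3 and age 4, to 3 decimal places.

lx = nx/n0 = nx/150: 1, 0.98, 0.92, 0.91333…, 0.61333…, 0.04
q_3 = (l_3 − l_4) / l_3 = (0.913333… − 0.613333…) / 0.913333…
     = 0.3… / 0.913333… = 0.328467… → 0.328

0.328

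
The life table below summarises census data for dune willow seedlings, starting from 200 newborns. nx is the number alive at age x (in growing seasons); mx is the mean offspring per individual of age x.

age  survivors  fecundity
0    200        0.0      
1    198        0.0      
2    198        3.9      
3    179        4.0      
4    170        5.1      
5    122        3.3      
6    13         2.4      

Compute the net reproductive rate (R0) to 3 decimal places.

13.945

lx = nx/n0 = nx/200: 1, 0.99, 0.99, 0.895, 0.85, 0.61, 0.065
lx·mx by age: 0, 0, 3.861, 3.58, 4.335, 2.013, 0.156
R0 = Σ lx·mx = 13.945 → 13.945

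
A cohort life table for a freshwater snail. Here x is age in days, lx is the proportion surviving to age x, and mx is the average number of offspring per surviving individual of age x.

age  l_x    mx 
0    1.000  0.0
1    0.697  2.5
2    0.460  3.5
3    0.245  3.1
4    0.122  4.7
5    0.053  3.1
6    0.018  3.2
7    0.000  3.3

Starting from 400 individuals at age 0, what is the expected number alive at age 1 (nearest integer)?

279

Expected survivors = N0 · l_1 = 400 × 0.697 = 278.8 → 279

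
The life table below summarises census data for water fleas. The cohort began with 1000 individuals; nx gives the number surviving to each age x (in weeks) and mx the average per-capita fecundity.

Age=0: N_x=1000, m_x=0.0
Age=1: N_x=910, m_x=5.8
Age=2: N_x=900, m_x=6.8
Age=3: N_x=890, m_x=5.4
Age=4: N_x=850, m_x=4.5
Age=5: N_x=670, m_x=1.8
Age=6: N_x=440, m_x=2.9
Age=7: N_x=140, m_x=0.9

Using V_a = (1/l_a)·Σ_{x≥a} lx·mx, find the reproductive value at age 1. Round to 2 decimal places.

24.88

lx = nx/n0 = nx/1000: 1, 0.91, 0.9, 0.89, 0.85, 0.67, 0.44, 0.14
lx·mx for x ≥ 1: 5.278, 6.12, 4.806, 3.825, 1.206, 1.276, 0.126 → sum = 22.637
V_1 = 22.637 / l_1 = 22.637 / 0.91 = 24.875824… → 24.88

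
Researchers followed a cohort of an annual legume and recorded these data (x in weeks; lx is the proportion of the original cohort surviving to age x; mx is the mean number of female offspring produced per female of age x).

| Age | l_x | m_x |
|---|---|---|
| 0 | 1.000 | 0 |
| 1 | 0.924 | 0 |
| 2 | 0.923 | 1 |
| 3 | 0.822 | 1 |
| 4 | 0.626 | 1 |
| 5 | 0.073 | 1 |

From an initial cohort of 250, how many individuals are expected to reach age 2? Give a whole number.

231

Expected survivors = N0 · l_2 = 250 × 0.923 = 230.75 → 231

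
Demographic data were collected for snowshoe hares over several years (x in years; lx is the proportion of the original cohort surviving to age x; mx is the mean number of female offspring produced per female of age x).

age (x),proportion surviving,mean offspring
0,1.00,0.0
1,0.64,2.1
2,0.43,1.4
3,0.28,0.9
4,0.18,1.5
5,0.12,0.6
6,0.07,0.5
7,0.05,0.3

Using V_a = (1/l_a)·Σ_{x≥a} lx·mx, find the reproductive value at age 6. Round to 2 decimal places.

lx·mx for x ≥ 6: 0.035, 0.015 → sum = 0.05
V_6 = 0.05 / l_6 = 0.05 / 0.07 = 0.714286… → 0.71

0.71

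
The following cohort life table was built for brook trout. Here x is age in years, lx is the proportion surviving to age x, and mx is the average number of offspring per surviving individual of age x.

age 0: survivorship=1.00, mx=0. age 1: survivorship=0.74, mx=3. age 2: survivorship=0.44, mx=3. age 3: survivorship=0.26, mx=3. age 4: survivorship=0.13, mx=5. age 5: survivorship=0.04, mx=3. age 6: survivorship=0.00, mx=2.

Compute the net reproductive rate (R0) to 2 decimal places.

lx·mx by age: 0, 2.22, 1.32, 0.78, 0.65, 0.12, 0
R0 = Σ lx·mx = 5.09 → 5.09

5.09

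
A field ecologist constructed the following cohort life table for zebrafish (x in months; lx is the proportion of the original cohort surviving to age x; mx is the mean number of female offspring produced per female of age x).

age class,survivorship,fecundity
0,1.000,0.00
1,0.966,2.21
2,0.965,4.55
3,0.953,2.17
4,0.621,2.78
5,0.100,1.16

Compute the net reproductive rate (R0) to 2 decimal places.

lx·mx by age: 0, 2.13486, 4.39075, 2.06801, 1.72638, 0.116
R0 = Σ lx·mx = 10.436 → 10.44

10.44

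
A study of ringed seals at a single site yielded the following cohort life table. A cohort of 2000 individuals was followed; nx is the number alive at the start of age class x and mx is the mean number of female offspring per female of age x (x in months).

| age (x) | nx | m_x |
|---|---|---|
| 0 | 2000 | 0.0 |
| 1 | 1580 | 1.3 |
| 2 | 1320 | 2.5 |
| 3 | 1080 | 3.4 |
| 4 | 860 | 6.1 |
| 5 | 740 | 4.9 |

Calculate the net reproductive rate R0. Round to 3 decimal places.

8.949

lx = nx/n0 = nx/2000: 1, 0.79, 0.66, 0.54, 0.43, 0.37
lx·mx by age: 0, 1.027, 1.65, 1.836, 2.623, 1.813
R0 = Σ lx·mx = 8.949 → 8.949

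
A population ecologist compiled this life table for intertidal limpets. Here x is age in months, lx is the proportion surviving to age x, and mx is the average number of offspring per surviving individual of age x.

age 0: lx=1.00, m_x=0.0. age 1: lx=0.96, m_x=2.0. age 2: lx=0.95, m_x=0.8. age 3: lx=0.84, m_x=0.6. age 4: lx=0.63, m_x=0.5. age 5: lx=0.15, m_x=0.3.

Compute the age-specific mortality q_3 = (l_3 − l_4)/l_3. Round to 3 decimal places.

0.250

q_3 = (l_3 − l_4) / l_3 = (0.84 − 0.63) / 0.84
     = 0.21 / 0.84 = 0.25 → 0.250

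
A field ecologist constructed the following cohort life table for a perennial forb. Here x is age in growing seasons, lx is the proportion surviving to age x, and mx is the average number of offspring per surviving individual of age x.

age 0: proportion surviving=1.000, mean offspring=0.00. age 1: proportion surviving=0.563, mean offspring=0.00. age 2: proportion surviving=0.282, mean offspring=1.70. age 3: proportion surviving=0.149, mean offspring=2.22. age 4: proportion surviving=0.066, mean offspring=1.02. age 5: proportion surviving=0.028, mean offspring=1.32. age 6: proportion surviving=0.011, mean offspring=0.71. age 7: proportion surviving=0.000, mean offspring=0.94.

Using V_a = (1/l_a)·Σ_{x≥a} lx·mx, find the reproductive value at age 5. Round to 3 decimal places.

1.599

lx·mx for x ≥ 5: 0.03696, 0.00781, 0 → sum = 0.04477
V_5 = 0.04477 / l_5 = 0.04477 / 0.028 = 1.598929… → 1.599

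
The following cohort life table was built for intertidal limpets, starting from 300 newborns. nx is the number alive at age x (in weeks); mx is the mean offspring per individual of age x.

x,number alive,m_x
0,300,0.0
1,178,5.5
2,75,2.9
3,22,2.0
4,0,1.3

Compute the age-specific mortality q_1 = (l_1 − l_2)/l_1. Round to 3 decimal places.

lx = nx/n0 = nx/300: 1, 0.59333…, 0.25, 0.07333…, 0
q_1 = (l_1 − l_2) / l_1 = (0.593333… − 0.25) / 0.593333…
     = 0.343333… / 0.593333… = 0.578652… → 0.579

0.579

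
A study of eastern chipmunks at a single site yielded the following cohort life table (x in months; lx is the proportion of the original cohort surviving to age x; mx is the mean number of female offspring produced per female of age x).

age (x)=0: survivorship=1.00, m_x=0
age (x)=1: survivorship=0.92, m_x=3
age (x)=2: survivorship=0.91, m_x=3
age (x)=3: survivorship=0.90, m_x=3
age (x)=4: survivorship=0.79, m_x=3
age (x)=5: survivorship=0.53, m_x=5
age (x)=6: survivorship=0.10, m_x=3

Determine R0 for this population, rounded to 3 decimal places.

lx·mx by age: 0, 2.76, 2.73, 2.7, 2.37, 2.65, 0.3
R0 = Σ lx·mx = 13.51 → 13.510

13.510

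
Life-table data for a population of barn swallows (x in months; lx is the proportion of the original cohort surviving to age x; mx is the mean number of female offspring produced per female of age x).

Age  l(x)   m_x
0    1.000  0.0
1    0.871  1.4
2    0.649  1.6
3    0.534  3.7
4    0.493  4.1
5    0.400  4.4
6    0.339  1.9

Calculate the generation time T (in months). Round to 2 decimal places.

lx·mx: 0, 1.2194, 1.0384, 1.9758, 2.0213, 1.76, 0.6441 → R0 = 8.659
x·lx·mx: 0, 1.2194, 2.0768, 5.9274, 8.0852, 8.8, 3.8646 → Σ = 29.9734
T = 29.9734 / 8.659 = 3.461531… → 3.46

3.46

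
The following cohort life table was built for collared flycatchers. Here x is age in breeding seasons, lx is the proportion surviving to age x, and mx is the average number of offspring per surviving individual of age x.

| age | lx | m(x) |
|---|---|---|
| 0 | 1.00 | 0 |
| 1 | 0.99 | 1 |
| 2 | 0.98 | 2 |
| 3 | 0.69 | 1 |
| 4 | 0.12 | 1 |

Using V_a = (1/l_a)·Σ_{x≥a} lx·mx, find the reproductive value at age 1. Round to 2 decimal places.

lx·mx for x ≥ 1: 0.99, 1.96, 0.69, 0.12 → sum = 3.76
V_1 = 3.76 / l_1 = 3.76 / 0.99 = 3.79798… → 3.80

3.80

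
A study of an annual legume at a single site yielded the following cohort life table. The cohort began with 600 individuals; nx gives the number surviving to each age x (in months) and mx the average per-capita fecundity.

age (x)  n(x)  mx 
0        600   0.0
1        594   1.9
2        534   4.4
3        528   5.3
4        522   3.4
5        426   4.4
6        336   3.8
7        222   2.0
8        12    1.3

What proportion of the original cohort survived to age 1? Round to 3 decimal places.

0.990

l_1 = n_1/n_0 = 594/600 = 0.99 → 0.990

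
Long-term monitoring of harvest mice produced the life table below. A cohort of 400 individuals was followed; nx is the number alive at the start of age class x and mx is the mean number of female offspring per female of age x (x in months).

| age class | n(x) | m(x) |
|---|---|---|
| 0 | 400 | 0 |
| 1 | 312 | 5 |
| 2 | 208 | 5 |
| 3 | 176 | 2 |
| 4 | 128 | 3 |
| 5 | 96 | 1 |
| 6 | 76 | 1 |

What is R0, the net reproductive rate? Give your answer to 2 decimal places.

8.77

lx = nx/n0 = nx/400: 1, 0.78, 0.52, 0.44, 0.32, 0.24, 0.19
lx·mx by age: 0, 3.9, 2.6, 0.88, 0.96, 0.24, 0.19
R0 = Σ lx·mx = 8.77 → 8.77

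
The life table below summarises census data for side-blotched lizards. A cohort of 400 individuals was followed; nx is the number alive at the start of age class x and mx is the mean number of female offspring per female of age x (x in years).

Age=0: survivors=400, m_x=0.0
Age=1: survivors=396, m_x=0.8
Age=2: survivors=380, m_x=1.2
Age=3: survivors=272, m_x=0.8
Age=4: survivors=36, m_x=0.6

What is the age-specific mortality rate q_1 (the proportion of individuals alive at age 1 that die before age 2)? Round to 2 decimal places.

0.04

lx = nx/n0 = nx/400: 1, 0.99, 0.95, 0.68, 0.09
q_1 = (l_1 − l_2) / l_1 = (0.99 − 0.95) / 0.99
     = 0.04 / 0.99 = 0.040404… → 0.04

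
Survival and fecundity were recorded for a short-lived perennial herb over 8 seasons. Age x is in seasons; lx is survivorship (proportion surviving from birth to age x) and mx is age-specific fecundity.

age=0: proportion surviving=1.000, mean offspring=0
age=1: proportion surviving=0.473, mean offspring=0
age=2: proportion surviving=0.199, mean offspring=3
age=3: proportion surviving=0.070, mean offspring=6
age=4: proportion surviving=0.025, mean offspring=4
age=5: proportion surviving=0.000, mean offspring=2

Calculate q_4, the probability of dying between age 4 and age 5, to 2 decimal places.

1.00

q_4 = (l_4 − l_5) / l_4 = (0.025 − 0) / 0.025
     = 0.025 / 0.025 = 1 → 1.00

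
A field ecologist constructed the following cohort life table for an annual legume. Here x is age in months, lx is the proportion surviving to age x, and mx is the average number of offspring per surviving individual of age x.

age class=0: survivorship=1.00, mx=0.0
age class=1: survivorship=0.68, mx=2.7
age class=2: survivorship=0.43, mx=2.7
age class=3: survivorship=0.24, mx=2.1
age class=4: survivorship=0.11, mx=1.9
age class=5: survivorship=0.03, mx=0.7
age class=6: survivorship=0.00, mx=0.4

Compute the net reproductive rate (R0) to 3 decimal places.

3.731

lx·mx by age: 0, 1.836, 1.161, 0.504, 0.209, 0.021, 0
R0 = Σ lx·mx = 3.731 → 3.731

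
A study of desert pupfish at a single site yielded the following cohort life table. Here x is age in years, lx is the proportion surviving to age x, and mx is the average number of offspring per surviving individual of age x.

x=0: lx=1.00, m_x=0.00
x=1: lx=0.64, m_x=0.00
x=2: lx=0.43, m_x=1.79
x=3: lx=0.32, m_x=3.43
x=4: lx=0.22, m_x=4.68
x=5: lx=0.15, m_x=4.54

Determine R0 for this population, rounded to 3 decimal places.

lx·mx by age: 0, 0, 0.7697, 1.0976, 1.0296, 0.681
R0 = Σ lx·mx = 3.5779 → 3.578

3.578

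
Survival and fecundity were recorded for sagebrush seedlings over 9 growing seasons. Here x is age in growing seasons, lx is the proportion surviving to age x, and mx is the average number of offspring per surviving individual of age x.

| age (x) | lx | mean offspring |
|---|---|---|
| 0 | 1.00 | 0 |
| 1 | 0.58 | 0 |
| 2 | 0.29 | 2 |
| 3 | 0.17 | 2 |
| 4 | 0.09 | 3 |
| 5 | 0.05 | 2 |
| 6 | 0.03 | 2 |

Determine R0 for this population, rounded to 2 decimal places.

lx·mx by age: 0, 0, 0.58, 0.34, 0.27, 0.1, 0.06
R0 = Σ lx·mx = 1.35 → 1.35

1.35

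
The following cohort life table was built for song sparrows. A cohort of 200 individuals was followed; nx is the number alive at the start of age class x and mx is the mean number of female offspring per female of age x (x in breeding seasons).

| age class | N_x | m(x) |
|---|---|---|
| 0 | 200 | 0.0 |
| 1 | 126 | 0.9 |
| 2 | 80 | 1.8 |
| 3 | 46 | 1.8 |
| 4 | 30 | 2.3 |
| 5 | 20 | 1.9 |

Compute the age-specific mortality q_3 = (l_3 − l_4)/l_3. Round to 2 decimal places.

0.35

lx = nx/n0 = nx/200: 1, 0.63, 0.4, 0.23, 0.15, 0.1
q_3 = (l_3 − l_4) / l_3 = (0.23 − 0.15) / 0.23
     = 0.08 / 0.23 = 0.347826… → 0.35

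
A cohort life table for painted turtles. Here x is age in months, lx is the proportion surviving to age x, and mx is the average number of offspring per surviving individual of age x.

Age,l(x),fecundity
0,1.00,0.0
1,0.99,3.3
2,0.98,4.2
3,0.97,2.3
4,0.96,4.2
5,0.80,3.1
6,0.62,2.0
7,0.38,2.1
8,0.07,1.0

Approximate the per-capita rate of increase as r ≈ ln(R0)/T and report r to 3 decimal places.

R0 = Σ lx·mx = 0 + 3.267 + 4.116 + 2.231 + 4.032 + 2.48 + 1.24 + 0.798 + 0.07 = 18.234
Σ x·lx·mx = 60.306; T = 60.306/18.234 = 3.30734…
r ≈ ln(R0)/T = ln(18.234)/3.30734… = 0.87783… → 0.878

0.878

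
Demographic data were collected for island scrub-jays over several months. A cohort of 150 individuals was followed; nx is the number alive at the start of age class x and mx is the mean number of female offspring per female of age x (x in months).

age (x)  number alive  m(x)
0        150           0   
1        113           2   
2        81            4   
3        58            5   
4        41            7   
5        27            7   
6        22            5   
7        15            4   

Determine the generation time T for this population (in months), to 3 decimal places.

lx = nx/n0 = nx/150: 1, 0.75333…, 0.54, 0.38667…, 0.27333…, 0.18, 0.14667…, 0.1
lx·mx: 0, 1.506667…, 2.16, 1.933333…, 1.913333…, 1.26, 0.733333…, 0.4 → R0 = 9.906667…
x·lx·mx: 0, 1.506667…, 4.32, 5.8…, 7.653333…, 6.3, 4.4…, 2.8 → Σ = 32.78…
T = 32.78… / 9.906667… = 3.308883… → 3.309

3.309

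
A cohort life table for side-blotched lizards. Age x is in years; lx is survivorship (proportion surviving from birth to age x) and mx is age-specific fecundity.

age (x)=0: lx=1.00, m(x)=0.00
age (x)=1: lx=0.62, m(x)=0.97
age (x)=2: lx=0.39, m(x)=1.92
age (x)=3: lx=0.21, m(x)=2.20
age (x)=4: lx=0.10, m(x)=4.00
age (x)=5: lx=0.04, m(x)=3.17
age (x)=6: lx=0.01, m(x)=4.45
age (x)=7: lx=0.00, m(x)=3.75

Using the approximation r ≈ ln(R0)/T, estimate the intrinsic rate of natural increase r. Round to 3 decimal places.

R0 = Σ lx·mx = 0 + 0.6014 + 0.7488 + 0.462 + 0.4 + 0.1268 + 0.0445 + 0 = 2.3835
Σ x·lx·mx = 5.986; T = 5.986/2.3835 = 2.51143…
r ≈ ln(R0)/T = ln(2.3835)/2.51143… = 0.34585… → 0.346

0.346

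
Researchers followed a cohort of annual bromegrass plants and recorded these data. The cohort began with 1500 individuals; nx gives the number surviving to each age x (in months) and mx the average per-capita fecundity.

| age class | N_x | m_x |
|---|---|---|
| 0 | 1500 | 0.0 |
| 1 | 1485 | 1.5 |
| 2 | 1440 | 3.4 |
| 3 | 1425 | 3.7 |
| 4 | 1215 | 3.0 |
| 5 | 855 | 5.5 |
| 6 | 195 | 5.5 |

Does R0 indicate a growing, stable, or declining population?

lx = nx/n0 = nx/1500: 1, 0.99, 0.96, 0.95, 0.81, 0.57, 0.13
R0 = Σ lx·mx = 0 + 1.485 + 3.264 + 3.515 + 2.43 + 3.135 + 0.715 = 14.544
R0 > 1, so the population is growing.

growing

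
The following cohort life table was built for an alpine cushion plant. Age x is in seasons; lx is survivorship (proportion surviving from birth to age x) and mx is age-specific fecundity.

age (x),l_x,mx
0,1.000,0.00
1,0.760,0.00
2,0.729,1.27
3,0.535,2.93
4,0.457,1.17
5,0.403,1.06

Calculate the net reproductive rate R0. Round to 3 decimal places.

lx·mx by age: 0, 0, 0.92583, 1.56755, 0.53469, 0.42718
R0 = Σ lx·mx = 3.45525 → 3.455

3.455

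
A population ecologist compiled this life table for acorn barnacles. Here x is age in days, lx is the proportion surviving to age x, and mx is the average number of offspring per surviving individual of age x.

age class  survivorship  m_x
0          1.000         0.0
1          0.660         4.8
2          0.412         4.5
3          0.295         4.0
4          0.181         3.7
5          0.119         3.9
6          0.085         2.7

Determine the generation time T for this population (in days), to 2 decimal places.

2.22

lx·mx: 0, 3.168, 1.854, 1.18, 0.6697, 0.4641, 0.2295 → R0 = 7.5653
x·lx·mx: 0, 3.168, 3.708, 3.54, 2.6788, 2.3205, 1.377 → Σ = 16.7923
T = 16.7923 / 7.5653 = 2.219648… → 2.22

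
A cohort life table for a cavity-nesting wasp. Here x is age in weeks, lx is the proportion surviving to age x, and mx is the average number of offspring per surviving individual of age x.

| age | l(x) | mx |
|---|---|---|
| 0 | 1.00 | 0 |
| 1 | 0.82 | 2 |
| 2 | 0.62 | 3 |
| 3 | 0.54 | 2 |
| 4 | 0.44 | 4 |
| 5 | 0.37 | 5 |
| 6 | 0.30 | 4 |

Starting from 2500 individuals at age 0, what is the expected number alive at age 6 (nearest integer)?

750

Expected survivors = N0 · l_6 = 2500 × 0.30 = 750 → 750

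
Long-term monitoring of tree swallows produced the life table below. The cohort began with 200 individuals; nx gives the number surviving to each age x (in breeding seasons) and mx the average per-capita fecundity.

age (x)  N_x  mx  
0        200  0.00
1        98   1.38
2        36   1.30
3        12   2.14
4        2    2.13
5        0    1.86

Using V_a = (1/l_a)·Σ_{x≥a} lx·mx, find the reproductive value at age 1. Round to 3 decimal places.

2.163

lx = nx/n0 = nx/200: 1, 0.49, 0.18, 0.06, 0.01, 0
lx·mx for x ≥ 1: 0.6762, 0.234, 0.1284, 0.0213, 0 → sum = 1.0599
V_1 = 1.0599 / l_1 = 1.0599 / 0.49 = 2.163061… → 2.163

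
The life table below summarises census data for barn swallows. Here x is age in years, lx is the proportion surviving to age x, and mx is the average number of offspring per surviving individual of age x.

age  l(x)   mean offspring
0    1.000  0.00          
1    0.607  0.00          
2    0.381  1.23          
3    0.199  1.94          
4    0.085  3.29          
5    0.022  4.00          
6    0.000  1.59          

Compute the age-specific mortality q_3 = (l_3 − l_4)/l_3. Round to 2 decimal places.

0.57

q_3 = (l_3 − l_4) / l_3 = (0.199 − 0.085) / 0.199
     = 0.114 / 0.199 = 0.572864… → 0.57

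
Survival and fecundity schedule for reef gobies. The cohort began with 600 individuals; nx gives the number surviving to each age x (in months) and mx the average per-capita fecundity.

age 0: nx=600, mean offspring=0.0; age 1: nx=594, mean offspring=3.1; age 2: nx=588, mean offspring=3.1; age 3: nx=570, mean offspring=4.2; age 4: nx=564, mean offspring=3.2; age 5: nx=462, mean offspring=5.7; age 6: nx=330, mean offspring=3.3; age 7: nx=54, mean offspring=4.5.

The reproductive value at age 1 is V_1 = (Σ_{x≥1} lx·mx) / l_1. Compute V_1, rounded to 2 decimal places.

lx = nx/n0 = nx/600: 1, 0.99, 0.98, 0.95, 0.94, 0.77, 0.55, 0.09
lx·mx for x ≥ 1: 3.069, 3.038, 3.99, 3.008, 4.389, 1.815, 0.405 → sum = 19.714
V_1 = 19.714 / l_1 = 19.714 / 0.99 = 19.913131… → 19.91

19.91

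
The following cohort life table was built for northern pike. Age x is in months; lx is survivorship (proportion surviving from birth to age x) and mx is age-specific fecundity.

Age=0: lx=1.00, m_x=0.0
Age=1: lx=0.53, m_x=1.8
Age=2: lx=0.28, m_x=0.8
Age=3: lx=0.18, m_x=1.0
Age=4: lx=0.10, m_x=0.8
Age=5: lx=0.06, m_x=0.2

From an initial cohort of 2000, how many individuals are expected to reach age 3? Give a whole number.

Expected survivors = N0 · l_3 = 2000 × 0.18 = 360 → 360

360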